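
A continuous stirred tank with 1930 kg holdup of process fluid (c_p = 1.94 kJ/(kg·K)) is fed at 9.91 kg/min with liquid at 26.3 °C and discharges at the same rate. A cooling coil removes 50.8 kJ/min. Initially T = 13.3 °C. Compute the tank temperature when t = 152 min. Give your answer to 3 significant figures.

M c_p dT/dt = ṁ c_p (T_in − T) − Q̇.
Rearrange: dT/dt = (T_ss − T)/τ with τ = M/ṁ = 194.75 min and T_ss = T_in − Q̇/(ṁ c_p) = 23.658 °C.
This is linear first-order; T(t) = T_ss + (T₀ − T_ss) e^(−t/τ).
T(152) = 23.658 + (-10.358)·e^(−152/194.75) = 23.658 + (-10.358)·0.45819 = 18.912 °C.

18.9 °C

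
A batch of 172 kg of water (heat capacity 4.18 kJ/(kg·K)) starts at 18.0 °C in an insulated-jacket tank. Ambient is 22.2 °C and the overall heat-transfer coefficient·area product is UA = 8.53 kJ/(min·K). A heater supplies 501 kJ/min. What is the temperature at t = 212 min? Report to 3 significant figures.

75.8 °C

Lumped-capacitance energy balance: M c_p dT/dt = UA(T_amb − T) + Q̇.
dT/dt = (T_ss − T)/τ with T_ss = T_amb + Q̇/UA = 22.2 + 501/8.53 = 80.934 °C, τ = M c_p/UA = 172·4.18/8.53 = 84.286 min.
This is linear first-order; T(t) = T_ss + (T₀ − T_ss) e^(−t/τ).
T(212) = 80.934 + (-62.934)·0.080843 = 75.846 °C.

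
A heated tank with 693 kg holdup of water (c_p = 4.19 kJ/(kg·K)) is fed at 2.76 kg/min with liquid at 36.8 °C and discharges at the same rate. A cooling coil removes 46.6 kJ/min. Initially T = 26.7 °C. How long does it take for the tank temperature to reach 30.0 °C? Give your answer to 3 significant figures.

Heat balance on the well-mixed liquid: M c_p dT/dt = ṁ c_p (T_in − T) − 46.6.
τ = M/ṁ = 251.09 min; T_ss = T_in − Q̇/(ṁ c_p) = 32.770 °C.
T(t) = T_ss + (T₀ − T_ss) e^(−t/τ). Set T = 30.0:
e^(−t/τ) = (30.0 − 32.770)/(26.7 − 32.770) = 0.45638
t = −251.09 · ln(0.45638) = 196.96 min.

197 min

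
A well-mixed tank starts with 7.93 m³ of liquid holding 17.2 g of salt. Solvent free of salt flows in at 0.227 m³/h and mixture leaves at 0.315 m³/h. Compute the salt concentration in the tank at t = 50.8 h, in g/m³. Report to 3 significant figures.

Total volume: dV/dt = Q_in − Q_out = -0.088000 m³/h, so V(t) = 7.93 − 0.088000 t and V(50.8) = 3.4596 m³.
Solute balance: dm/dt = 0 − Q_out C = −Q_out m/V(t).
Separate: dm/m = −Q_out dt/V(t) ⇒ ln(m/m₀) = −(Q_out/(Q_in−Q_out)) ln(V/V₀).
m = m₀ (V₀/V)^(Q_out/(Q_in−Q_out)) = 17.2 × (7.93/3.4596)^(-3.5795) = 0.88309 g.
C = m/V = 0.88309/3.4596 = 0.25526 g/m³.

0.255 g/m³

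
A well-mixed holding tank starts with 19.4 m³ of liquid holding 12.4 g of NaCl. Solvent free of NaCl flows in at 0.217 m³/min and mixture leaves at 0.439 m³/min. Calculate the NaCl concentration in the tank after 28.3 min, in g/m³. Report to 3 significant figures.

Let m(t) be the amount of NaCl. Volume: V(t) = V₀ + (Q_in − Q_out) t = 19.4 − 0.22200 t; V(28.3) = 13.117 m³.
No NaCl enters, so dm/dt = −Q_out · (m/V).
Separate: dm/m = −Q_out dt/V(t) ⇒ ln(m/m₀) = −(Q_out/(Q_in−Q_out)) ln(V/V₀).
m = m₀ (V₀/V)^(Q_out/(Q_in−Q_out)) = 12.4 × (19.4/13.117)^(-1.9775) = 5.7193 g.
C = m/V = 5.7193/13.117 = 0.43601 g/m³.

0.436 g/m³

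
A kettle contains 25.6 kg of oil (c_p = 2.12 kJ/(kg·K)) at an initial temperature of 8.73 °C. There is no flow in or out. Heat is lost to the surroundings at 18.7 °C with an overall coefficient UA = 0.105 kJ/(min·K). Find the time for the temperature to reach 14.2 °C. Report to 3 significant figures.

411 min

M c_p dT/dt = −UA(T − T_amb).
τ = M c_p/UA = 516.88 min; T_ss = T_amb = 18.700 °C.
T(t) = T_ss + (T₀ − T_ss)e^(−t/τ); set T = 14.2:
t = −τ ln[(T − T_ss)/(T₀ − T_ss)] = −516.88 · ln(0.45135) = 411.18 min.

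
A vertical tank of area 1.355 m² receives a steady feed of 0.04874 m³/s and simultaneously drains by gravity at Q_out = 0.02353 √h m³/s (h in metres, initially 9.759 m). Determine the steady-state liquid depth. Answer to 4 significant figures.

4.291 m

A dh/dt = Q_in − 0.02353 √h. Steady state requires inflow = outflow:
Q_in = 0.02353 √h_ss ⇒ √h_ss = 0.04874/0.02353 = 2.07140.
h_ss = 2.07140² = 4.29069 m. (Since h₀ = 9.759 m > h_ss, the level will fall toward this value.)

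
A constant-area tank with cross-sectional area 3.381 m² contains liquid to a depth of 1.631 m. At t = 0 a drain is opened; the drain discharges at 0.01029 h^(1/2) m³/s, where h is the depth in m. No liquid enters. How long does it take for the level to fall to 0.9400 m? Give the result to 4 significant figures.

With no inflow, A dh/dt = −0.01029 √h.
This is separable: 2 d(√h)/dt = −0.01029/A, so √h = √h₀ − (0.01029/(2A)) t.
t = 2A(√h₀ − √h)/0.01029 = 2·3.381·(√1.631 − √0.9400)/0.01029
  = 6.76200 × (1.27711 − 0.969536) / 0.01029 = 202.118 s.

202.1 s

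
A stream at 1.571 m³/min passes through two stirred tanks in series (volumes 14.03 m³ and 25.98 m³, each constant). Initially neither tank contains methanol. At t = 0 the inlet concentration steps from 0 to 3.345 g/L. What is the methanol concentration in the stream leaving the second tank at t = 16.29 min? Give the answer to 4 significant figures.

Species balance on tank i: dCᵢ/dt = (Cᵢ₋₁ − Cᵢ)/τᵢ with τᵢ = Vᵢ/Q.
τ₁ = 14.03/1.571 = 8.93062 min; τ₂ = 25.98/1.571 = 16.5372 min.
Tank 1: C₁ = C_in(1 − e^(−t/τ₁)). Tank 2 (τ₁ ≠ τ₂): C₂ = C_in[1 − (τ₁ e^(−t/τ₁) − τ₂ e^(−t/τ₂))/(τ₁ − τ₂)].
At t = 16.29: e^(−t/τ₁) = 0.161369, e^(−t/τ₂) = 0.373421.
C₂ = 3.345·[1 − (8.93062·0.161369 − 16.5372·0.373421)/(-7.60662)] = 3.345·0.377618 = 1.26313 g/L.

1.263 g/L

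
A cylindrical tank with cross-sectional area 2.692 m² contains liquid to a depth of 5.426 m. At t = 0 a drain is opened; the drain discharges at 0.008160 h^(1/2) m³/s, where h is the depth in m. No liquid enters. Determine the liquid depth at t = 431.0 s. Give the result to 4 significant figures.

Accumulation of liquid (constant cross-section A): A dh/dt = −0.008160 √h.
This is separable: 2 d(√h)/dt = −0.008160/A, so √h = √h₀ − (0.008160/(2A)) t.
√h = √5.426 − 0.008160·431.0/(2·2.692) = 2.32938 − 0.653224 = 1.67615.
h = 1.67615² = 2.80949 m.

2.809 m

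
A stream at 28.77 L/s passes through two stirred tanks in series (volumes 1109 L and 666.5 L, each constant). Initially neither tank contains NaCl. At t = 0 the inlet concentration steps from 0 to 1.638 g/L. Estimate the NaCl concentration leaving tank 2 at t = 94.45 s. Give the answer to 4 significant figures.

Time constants: τᵢ = Vᵢ/Q for each well-mixed tank.
τ₁ = 1109/28.77 = 38.5471 s; τ₂ = 666.5/28.77 = 23.1665 s.
Solving the cascade with C₁(0)=C₂(0)=0 gives C₂(t) = C_in[1 − (τ₁ e^(−t/τ₁) − τ₂ e^(−t/τ₂))/(τ₁ − τ₂)].
At t = 94.45: e^(−t/τ₁) = 0.0862721, e^(−t/τ₂) = 0.0169581.
C₂ = 1.638·[1 − (38.5471·0.0862721 − 23.1665·0.0169581)/(15.3806)] = 1.638·0.809326 = 1.32568 g/L.

1.326 g/L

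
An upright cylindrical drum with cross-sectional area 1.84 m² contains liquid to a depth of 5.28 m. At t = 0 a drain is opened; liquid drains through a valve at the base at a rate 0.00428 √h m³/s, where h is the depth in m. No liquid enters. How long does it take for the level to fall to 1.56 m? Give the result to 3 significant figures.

902 s

A dh/dt = −Q_out = −0.00428 √h.
This is separable: 2 d(√h)/dt = −0.00428/A, so √h = √h₀ − (0.00428/(2A)) t.
t = 2A(√h₀ − √h)/0.00428 = 2·1.84·(√5.28 − √1.56)/0.00428
  = 3.6800 × (2.2978 − 1.2490) / 0.00428 = 901.79 s.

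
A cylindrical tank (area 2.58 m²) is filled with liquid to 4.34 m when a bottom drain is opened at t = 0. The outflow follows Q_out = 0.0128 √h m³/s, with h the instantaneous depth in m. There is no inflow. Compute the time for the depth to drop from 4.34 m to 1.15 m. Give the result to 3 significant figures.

A dh/dt = −Q_out = −0.0128 √h.
∫ h^(−1/2) dh = −(0.0128/A) ∫ dt, giving 2√h = 2√h₀ − (0.0128/A) t.
t = 2A(√h₀ − √h)/0.0128 = 2·2.58·(√4.34 − √1.15)/0.0128
  = 5.1600 × (2.0833 − 1.0724) / 0.0128 = 407.51 s.

408 s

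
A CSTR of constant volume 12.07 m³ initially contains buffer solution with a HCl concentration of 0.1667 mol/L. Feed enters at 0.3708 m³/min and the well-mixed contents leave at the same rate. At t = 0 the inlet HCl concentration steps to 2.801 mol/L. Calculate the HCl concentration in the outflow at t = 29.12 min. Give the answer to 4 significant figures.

1.724 mol/L

Mass balance on the solute (V constant): V dC/dt = Q(C_in − C).
So dC/dt = (C_in − C)/τ with τ = V/Q = 12.07/0.3708 = 32.5512 min.
This is linear first-order; C(t) = C_in + (C₀ − C_in) e^(−t/τ).
C(29.12) = 2.801 + (0.1667 − 2.801)·e^(−29.12/32.5512) = 2.801 + (-2.63430)·0.408775 = 1.72416 mol/L.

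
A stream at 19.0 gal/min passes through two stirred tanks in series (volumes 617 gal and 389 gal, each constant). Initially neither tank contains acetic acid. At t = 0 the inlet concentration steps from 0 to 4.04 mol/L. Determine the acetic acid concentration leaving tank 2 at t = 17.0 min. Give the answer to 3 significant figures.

Time constants: τᵢ = Vᵢ/Q for each well-mixed tank.
τ₁ = 617/19.0 = 32.474 min; τ₂ = 389/19.0 = 20.474 min.
Tank 1: C₁ = C_in(1 − e^(−t/τ₁)). Tank 2 (τ₁ ≠ τ₂): C₂ = C_in[1 − (τ₁ e^(−t/τ₁) − τ₂ e^(−t/τ₂))/(τ₁ − τ₂)].
At t = 17.0: e^(−t/τ₁) = 0.59244, e^(−t/τ₂) = 0.43590.
C₂ = 4.04·[1 − (32.474·0.59244 − 20.474·0.43590)/(12.000)] = 4.04·0.14048 = 0.56754 mol/L.

0.568 mol/L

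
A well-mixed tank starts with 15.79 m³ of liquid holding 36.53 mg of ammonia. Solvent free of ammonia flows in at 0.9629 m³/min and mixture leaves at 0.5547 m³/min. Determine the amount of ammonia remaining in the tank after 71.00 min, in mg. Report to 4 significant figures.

Total volume: dV/dt = Q_in − Q_out = 0.408200 m³/min, so V(t) = 15.79 + 0.408200 t and V(71.00) = 44.7722 m³.
No ammonia enters, so dm/dt = −Q_out · (m/V).
dm/m = −Q_out dt/(V₀ + 0.408200 t); integrating gives ln(m/m₀) = −(Q_out/(Q_in−Q_out)) ln(V/V₀).
m = m₀ (V₀/V)^(Q_out/(Q_in−Q_out)) = 36.53 × (15.79/44.7722)^(1.35889) = 8.86297 mg.

8.863 mg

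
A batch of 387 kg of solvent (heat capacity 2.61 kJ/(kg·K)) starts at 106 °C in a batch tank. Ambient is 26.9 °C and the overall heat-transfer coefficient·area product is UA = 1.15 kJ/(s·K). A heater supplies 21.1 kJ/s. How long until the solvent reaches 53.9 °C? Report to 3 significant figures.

Lumped-capacitance energy balance: M c_p dT/dt = UA(T_amb − T) + Q̇.
τ = M c_p/UA = 878.32 s; T_ss = T_amb + Q̇/UA = 26.9 + 21.1/1.15 = 45.248 °C.
T(t) = T_ss + (T₀ − T_ss)e^(−t/τ); set T = 53.9:
t = −τ ln[(T − T_ss)/(T₀ − T_ss)] = −878.32 · ln(0.14242) = 1711.8 s.

1710 s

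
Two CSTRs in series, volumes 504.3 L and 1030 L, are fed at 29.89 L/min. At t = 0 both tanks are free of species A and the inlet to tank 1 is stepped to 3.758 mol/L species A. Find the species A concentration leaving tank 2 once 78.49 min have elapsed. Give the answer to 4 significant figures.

3.038 mol/L

Species balance on tank i: dCᵢ/dt = (Cᵢ₋₁ − Cᵢ)/τᵢ with τᵢ = Vᵢ/Q.
τ₁ = 504.3/29.89 = 16.8719 min; τ₂ = 1030/29.89 = 34.4597 min.
Tank 1: C₁ = C_in(1 − e^(−t/τ₁)). Tank 2 (τ₁ ≠ τ₂): C₂ = C_in[1 − (τ₁ e^(−t/τ₁) − τ₂ e^(−t/τ₂))/(τ₁ − τ₂)].
At t = 78.49: e^(−t/τ₁) = 0.00954132, e^(−t/τ₂) = 0.102516.
C₂ = 3.758·[1 − (16.8719·0.00954132 − 34.4597·0.102516)/(-17.5878)] = 3.758·0.808294 = 3.03757 mol/L.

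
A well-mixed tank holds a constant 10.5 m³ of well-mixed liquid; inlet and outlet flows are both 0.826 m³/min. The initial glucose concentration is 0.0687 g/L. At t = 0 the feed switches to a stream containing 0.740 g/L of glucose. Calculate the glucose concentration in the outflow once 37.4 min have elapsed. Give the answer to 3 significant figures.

Accumulation = in − out for the solute gives V dC/dt = Q(C_in − C).
Time constant τ = V/Q = 10.5/0.826 = 12.712 min.
C approaches C_in exponentially: C(t) = C_in + (C₀ − C_in) e^(−t/τ).
C(37.4) = 0.740 + (0.0687 − 0.740)·e^(−37.4/12.712) = 0.740 + (-0.67130)·0.052753 = 0.70459 g/L.

0.705 g/L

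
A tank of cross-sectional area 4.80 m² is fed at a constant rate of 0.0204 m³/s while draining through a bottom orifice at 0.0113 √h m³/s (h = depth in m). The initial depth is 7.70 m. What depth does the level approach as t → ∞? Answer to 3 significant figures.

A dh/dt = Q_in − 0.0113 √h. Steady state requires inflow = outflow:
Q_in = 0.0113 √h_ss ⇒ √h_ss = 0.0204/0.0113 = 1.8053.
h_ss = 1.8053² = 3.2591 m. (Since h₀ = 7.70 m > h_ss, the level will fall toward this value.)

3.26 m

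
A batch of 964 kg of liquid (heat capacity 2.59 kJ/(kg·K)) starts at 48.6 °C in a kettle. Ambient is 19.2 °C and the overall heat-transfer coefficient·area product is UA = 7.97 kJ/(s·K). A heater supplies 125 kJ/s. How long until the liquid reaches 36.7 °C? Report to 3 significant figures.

633 s

M c_p dT/dt = −UA(T − T_amb) + Q̇.
τ = M c_p/UA = 313.27 s; T_ss = T_amb + Q̇/UA = 19.2 + 125/7.97 = 34.884 °C.
T(t) = T_ss + (T₀ − T_ss)e^(−t/τ); set T = 36.7:
t = −τ ln[(T − T_ss)/(T₀ − T_ss)] = −313.27 · ln(0.13241) = 633.38 s.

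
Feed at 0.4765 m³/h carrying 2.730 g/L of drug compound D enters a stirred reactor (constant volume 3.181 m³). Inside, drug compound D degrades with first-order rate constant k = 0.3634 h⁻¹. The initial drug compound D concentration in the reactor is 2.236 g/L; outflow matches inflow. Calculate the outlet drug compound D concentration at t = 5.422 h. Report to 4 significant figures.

0.8859 g/L

V dC/dt = Q(C_in − C) − k V C.
dC/dt = (Q/V) C_in − (Q/V + k) C; effective rate a = Q/V + k = 0.149796 + 0.3634 = 0.513196 h⁻¹.
C_ss = Q C_in/(Q + kV) = 0.796854 g/L; C(t) = C_ss + (C₀ − C_ss) e^(−a t).
C(5.422) = 0.796854 + (1.43915)·e^(−0.513196·5.422) = 0.796854 + (1.43915)·0.0618807 = 0.885910 g/L.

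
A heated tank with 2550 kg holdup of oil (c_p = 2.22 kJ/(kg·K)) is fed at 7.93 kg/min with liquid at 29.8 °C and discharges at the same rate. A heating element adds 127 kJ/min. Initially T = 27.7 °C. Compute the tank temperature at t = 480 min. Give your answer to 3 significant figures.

34.9 °C

Unsteady energy balance on the tank contents: M c_p dT/dt = ṁ c_p (T_in − T) + 127.
τ = M/ṁ = 321.56 min; T_ss = T_in + Q̇/(ṁ c_p) = 29.8 + 127/(7.93·2.22) = 37.014 °C.
This is linear first-order; T(t) = T_ss + (T₀ − T_ss) e^(−t/τ).
T(480) = 37.014 + (-9.3140)·e^(−480/321.56) = 37.014 + (-9.3140)·0.22476 = 34.921 °C.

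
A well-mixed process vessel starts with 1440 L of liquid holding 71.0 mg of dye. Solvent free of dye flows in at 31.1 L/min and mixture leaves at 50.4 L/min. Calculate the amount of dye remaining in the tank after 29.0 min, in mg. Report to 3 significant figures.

19.6 mg

Let m(t) be the amount of dye. Volume: V(t) = V₀ + (Q_in − Q_out) t = 1440 − 19.300 t; V(29.0) = 880.30 L.
No dye enters, so dm/dt = −Q_out · (m/V).
Separate: dm/m = −Q_out dt/V(t) ⇒ ln(m/m₀) = −(Q_out/(Q_in−Q_out)) ln(V/V₀).
m = m₀ (V₀/V)^(Q_out/(Q_in−Q_out)) = 71.0 × (1440/880.30)^(-2.6114) = 19.639 mg.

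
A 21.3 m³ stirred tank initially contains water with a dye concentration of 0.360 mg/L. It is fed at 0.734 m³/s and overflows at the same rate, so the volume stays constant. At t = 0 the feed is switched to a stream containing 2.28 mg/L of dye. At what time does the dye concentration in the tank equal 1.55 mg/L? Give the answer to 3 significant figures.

Species balance: V dC/dt = Q(C_in − C) ⇒ τ = V/Q = 29.019 s.
C(t) = C_in + (C₀ − C_in) e^(−t/τ). Set C = 1.55 and solve for t:
e^(−t/τ) = (C − C_in)/(C₀ − C_in) = (1.55 − 2.28)/(0.360 − 2.28) = 0.38021
t = −τ ln(…) = 29.019 × 0.96704 = 28.062 s.

28.1 s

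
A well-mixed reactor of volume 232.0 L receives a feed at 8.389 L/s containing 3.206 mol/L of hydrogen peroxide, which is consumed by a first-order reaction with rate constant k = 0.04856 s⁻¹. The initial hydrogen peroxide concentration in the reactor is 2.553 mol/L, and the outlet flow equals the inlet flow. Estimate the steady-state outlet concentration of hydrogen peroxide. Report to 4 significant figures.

1.368 mol/L

V dC/dt = Q(C_in − C) − k V C.
At steady state: 0 = Q C_in − (Q + kV) C_ss, so C_ss = Q C_in/(Q + kV).
C_ss = 8.389·3.206/(8.389 + 0.04856·232.0) = 26.8951/19.6549 = 1.36837 mol/L.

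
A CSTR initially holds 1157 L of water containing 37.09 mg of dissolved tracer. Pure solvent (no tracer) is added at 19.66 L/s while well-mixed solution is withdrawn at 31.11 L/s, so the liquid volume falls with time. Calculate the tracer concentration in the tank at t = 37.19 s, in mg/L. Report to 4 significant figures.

0.01458 mg/L

Let m(t) be the amount of tracer. Volume: V(t) = V₀ + (Q_in − Q_out) t = 1157 − 11.4500 t; V(37.19) = 731.175 L.
Species balance (pure solvent in): dm/dt = −Q_out · m/V(t).
Separate: dm/m = −Q_out dt/V(t) ⇒ ln(m/m₀) = −(Q_out/(Q_in−Q_out)) ln(V/V₀).
m = m₀ (V₀/V)^(Q_out/(Q_in−Q_out)) = 37.09 × (1157/731.175)^(-2.71703) = 10.6591 mg.
C = m/V = 10.6591/731.175 = 0.0145780 mg/L.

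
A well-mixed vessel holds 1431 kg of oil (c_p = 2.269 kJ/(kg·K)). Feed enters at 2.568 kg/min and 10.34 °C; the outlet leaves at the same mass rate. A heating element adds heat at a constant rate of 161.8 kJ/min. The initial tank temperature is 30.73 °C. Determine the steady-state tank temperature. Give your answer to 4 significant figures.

M c_p dT/dt = ṁ c_p (T_in − T) + Q̇.
At steady state dT/dt = 0 ⇒ T_ss = T_in + Q̇/(ṁ c_p) = 10.34 + 161.8/(2.568·2.269) = 38.1083 °C.

38.11 °C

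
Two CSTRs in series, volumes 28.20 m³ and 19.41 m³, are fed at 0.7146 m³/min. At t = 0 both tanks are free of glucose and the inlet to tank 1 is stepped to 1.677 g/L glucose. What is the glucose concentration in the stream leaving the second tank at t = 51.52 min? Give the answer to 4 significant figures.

Each tank obeys Vᵢ dCᵢ/dt = Q(Cᵢ₋₁ − Cᵢ), so τᵢ = Vᵢ/Q.
τ₁ = 28.20/0.7146 = 39.4626 min; τ₂ = 19.41/0.7146 = 27.1620 min.
Solving the cascade with C₁(0)=C₂(0)=0 gives C₂(t) = C_in[1 − (τ₁ e^(−t/τ₁) − τ₂ e^(−t/τ₂))/(τ₁ − τ₂)].
At t = 51.52: e^(−t/τ₁) = 0.271026, e^(−t/τ₂) = 0.150053.
C₂ = 1.677·[1 − (39.4626·0.271026 − 27.1620·0.150053)/(12.3006)] = 1.677·0.461842 = 0.774509 g/L.

0.7745 g/L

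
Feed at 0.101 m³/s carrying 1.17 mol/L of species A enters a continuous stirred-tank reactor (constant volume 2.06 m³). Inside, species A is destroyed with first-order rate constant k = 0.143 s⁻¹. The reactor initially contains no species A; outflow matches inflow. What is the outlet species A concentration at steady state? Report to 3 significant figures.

V dC/dt = Q(C_in − C) − k V C.
At steady state: 0 = Q C_in − (Q + kV) C_ss, so C_ss = Q C_in/(Q + kV).
C_ss = 0.101·1.17/(0.101 + 0.143·2.06) = 0.11817/0.39558 = 0.29873 mol/L.

0.299 mol/L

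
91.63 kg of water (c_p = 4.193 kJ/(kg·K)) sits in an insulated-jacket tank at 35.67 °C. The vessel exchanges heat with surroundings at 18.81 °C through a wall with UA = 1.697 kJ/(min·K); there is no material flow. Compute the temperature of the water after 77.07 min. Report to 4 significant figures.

M c_p dT/dt = −UA(T − T_amb).
dT/dt = (T_ss − T)/τ with T_ss = T_amb = 18.8100 °C, τ = M c_p/UA = 91.63·4.193/1.697 = 226.402 min.
T approaches T_ss exponentially: T(t) = T_ss + (T₀ − T_ss) e^(−t/τ).
T(77.07) = 18.8100 + (16.8600)·0.711477 = 30.8055 °C.

30.81 °C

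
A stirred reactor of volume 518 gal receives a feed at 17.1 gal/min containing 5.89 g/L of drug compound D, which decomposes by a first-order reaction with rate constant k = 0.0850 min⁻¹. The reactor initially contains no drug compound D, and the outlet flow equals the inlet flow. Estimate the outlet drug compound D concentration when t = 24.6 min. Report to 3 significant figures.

V dC/dt = Q(C_in − C) − k V C.
This is linear with rate a = Q/V + k = 0.11801 min⁻¹.
C_ss = Q C_in/(Q + kV) = 1.6476 g/L; C(t) = C_ss + (C₀ − C_ss) e^(−a t).
C(24.6) = 1.6476 + (-1.6476)·e^(−0.11801·24.6) = 1.6476 + (-1.6476)·0.054854 = 1.5572 g/L.

1.56 g/L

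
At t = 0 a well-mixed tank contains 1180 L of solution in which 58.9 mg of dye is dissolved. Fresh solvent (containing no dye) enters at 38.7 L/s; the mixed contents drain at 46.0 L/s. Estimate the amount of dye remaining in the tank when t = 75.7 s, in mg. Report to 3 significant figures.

Total volume: dV/dt = Q_in − Q_out = -7.3000 L/s, so V(t) = 1180 − 7.3000 t and V(75.7) = 627.39 L.
No dye enters, so dm/dt = −Q_out · (m/V).
dm/m = −Q_out dt/(V₀ − 7.3000 t); integrating gives ln(m/m₀) = −(Q_out/(Q_in−Q_out)) ln(V/V₀).
m = m₀ (V₀/V)^(Q_out/(Q_in−Q_out)) = 58.9 × (1180/627.39)^(-6.3014) = 1.0999 mg.

1.10 mg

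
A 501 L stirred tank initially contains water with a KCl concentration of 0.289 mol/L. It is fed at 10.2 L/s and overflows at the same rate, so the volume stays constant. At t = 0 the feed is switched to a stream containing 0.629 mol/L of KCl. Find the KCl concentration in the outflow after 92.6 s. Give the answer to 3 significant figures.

0.577 mol/L

Unsteady species balance (constant V, well mixed): V dC/dt = Q(C_in − C).
Time constant τ = V/Q = 501/10.2 = 49.118 s.
Integrating: C(t) = C_in + (C₀ − C_in) e^(−t/τ).
C(92.6) = 0.629 + (0.289 − 0.629)·e^(−92.6/49.118) = 0.629 + (-0.34000)·0.15179 = 0.57739 mol/L.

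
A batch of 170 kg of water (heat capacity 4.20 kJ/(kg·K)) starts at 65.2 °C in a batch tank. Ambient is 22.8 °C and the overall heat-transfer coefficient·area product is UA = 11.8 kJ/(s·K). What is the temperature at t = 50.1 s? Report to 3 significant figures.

41.3 °C

First-law balance (no shaft work): M c_p dT/dt = −UA(T − T_amb).
dT/dt = (T_ss − T)/τ with T_ss = T_amb = 22.800 °C, τ = M c_p/UA = 170·4.20/11.8 = 60.508 s.
T approaches T_ss exponentially: T(t) = T_ss + (T₀ − T_ss) e^(−t/τ).
T(50.1) = 22.800 + (42.400)·0.43693 = 41.326 °C.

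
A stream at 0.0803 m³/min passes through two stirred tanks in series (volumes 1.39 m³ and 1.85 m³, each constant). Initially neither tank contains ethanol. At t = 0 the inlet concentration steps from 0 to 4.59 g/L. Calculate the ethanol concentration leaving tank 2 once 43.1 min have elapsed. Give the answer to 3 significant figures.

2.90 g/L

Time constants: τᵢ = Vᵢ/Q for each well-mixed tank.
τ₁ = 1.39/0.0803 = 17.310 min; τ₂ = 1.85/0.0803 = 23.039 min.
Solving the cascade with C₁(0)=C₂(0)=0 gives C₂(t) = C_in[1 − (τ₁ e^(−t/τ₁) − τ₂ e^(−t/τ₂))/(τ₁ − τ₂)].
At t = 43.1: e^(−t/τ₁) = 0.082920, e^(−t/τ₂) = 0.15400.
C₂ = 4.59·[1 − (17.310·0.082920 − 23.039·0.15400)/(-5.7285)] = 4.59·0.63120 = 2.8972 g/L.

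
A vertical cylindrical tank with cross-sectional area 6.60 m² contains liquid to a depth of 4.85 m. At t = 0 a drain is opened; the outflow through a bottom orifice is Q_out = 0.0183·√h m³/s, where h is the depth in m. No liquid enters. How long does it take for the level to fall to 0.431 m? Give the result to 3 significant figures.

With no inflow, A dh/dt = −0.0183 √h.
Separate and integrate: 2(√h − √h₀) = −(0.0183/A) t.
t = 2A(√h₀ − √h)/0.0183 = 2·6.60·(√4.85 − √0.431)/0.0183
  = 13.200 × (2.2023 − 0.65651) / 0.0183 = 1115.0 s.

1110 s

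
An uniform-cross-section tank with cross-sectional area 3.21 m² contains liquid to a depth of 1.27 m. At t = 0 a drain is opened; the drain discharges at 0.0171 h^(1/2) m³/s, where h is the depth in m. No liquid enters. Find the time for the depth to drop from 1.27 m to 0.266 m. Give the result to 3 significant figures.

A dh/dt = −Q_out = −0.0171 √h.
Separate and integrate: 2(√h − √h₀) = −(0.0171/A) t.
t = 2A(√h₀ − √h)/0.0171 = 2·3.21·(√1.27 − √0.266)/0.0171
  = 6.4200 × (1.1269 − 0.51575) / 0.0171 = 229.46 s.

229 s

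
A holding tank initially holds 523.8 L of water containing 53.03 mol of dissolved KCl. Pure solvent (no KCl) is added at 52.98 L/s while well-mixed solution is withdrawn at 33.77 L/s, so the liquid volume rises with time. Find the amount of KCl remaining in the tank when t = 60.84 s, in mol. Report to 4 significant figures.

6.746 mol

Let m(t) be the amount of KCl. Volume: V(t) = V₀ + (Q_in − Q_out) t = 523.8 + 19.2100 t; V(60.84) = 1692.54 L.
Species balance (pure solvent in): dm/dt = −Q_out · m/V(t).
Separate: dm/m = −Q_out dt/V(t) ⇒ ln(m/m₀) = −(Q_out/(Q_in−Q_out)) ln(V/V₀).
m = m₀ (V₀/V)^(Q_out/(Q_in−Q_out)) = 53.03 × (523.8/1692.54)^(1.75794) = 6.74646 mol.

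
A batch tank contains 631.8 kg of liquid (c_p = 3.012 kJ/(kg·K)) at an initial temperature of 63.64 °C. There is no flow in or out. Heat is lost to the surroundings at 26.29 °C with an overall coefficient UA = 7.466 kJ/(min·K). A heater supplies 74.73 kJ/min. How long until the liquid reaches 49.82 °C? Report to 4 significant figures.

179.5 min

Lumped-capacitance energy balance: M c_p dT/dt = UA(T_amb − T) + Q̇.
τ = M c_p/UA = 254.886 min; T_ss = T_amb + Q̇/UA = 26.29 + 74.73/7.466 = 36.2994 °C.
T(t) = T_ss + (T₀ − T_ss)e^(−t/τ); set T = 49.82:
t = −τ ln[(T − T_ss)/(T₀ − T_ss)] = −254.886 · ln(0.494525) = 179.480 min.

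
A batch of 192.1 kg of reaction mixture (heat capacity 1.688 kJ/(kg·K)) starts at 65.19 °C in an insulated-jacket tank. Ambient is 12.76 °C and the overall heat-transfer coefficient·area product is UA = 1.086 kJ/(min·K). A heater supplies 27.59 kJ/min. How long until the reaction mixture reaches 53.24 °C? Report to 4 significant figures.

174.3 min

M c_p dT/dt = −UA(T − T_amb) + Q̇.
τ = M c_p/UA = 298.586 min; T_ss = T_amb + Q̇/UA = 12.76 + 27.59/1.086 = 38.1652 °C.
T(t) = T_ss + (T₀ − T_ss)e^(−t/τ); set T = 53.24:
t = −τ ln[(T − T_ss)/(T₀ − T_ss)] = −298.586 · ln(0.557814) = 174.294 min.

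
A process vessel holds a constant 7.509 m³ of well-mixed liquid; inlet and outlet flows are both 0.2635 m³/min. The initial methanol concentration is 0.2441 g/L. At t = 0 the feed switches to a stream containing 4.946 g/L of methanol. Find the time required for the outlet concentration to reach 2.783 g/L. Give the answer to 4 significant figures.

22.13 min

Accumulation = in − out for the solute gives V dC/dt = Q(C_in − C), so τ = V/Q = 28.4972 min.
C(t) = C_in + (C₀ − C_in) e^(−t/τ). Set C = 2.783 and solve for t:
e^(−t/τ) = (C − C_in)/(C₀ − C_in) = (2.783 − 4.946)/(0.2441 − 4.946) = 0.460027
t = −τ ln(…) = 28.4972 × 0.776471 = 22.1272 min.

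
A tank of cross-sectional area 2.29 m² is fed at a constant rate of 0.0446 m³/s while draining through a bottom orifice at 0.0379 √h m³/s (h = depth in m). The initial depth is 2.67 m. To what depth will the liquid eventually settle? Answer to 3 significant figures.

Level balance: A dh/dt = 0.0446 − 0.0379 √h. Setting dh/dt = 0:
Q_in = 0.0379 √h_ss ⇒ √h_ss = 0.0446/0.0379 = 1.1768.
h_ss = 1.1768² = 1.3848 m. (Since h₀ = 2.67 m > h_ss, the level will fall toward this value.)

1.38 m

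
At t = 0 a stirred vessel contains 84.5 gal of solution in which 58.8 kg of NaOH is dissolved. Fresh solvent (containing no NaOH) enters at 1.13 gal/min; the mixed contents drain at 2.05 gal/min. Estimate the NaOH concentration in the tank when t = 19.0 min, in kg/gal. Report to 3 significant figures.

Total volume: dV/dt = Q_in − Q_out = -0.92000 gal/min, so V(t) = 84.5 − 0.92000 t and V(19.0) = 67.020 gal.
Solute balance: dm/dt = 0 − Q_out C = −Q_out m/V(t).
Separate: dm/m = −Q_out dt/V(t) ⇒ ln(m/m₀) = −(Q_out/(Q_in−Q_out)) ln(V/V₀).
m = m₀ (V₀/V)^(Q_out/(Q_in−Q_out)) = 58.8 × (84.5/67.020)^(-2.2283) = 35.083 kg.
C = m/V = 35.083/67.020 = 0.52347 kg/gal.

0.523 kg/gal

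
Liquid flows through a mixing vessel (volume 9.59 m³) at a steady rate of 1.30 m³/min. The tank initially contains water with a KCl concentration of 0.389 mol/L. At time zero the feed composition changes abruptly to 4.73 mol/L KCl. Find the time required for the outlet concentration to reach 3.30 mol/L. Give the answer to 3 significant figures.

Species balance: V dC/dt = Q(C_in − C) ⇒ τ = V/Q = 7.3769 min.
C(t) = C_in + (C₀ − C_in) e^(−t/τ). Set C = 3.30 and solve for t:
e^(−t/τ) = (C − C_in)/(C₀ − C_in) = (3.30 − 4.73)/(0.389 − 4.73) = 0.32942
t = −τ ln(…) = 7.3769 × 1.1104 = 8.1916 min.

8.19 min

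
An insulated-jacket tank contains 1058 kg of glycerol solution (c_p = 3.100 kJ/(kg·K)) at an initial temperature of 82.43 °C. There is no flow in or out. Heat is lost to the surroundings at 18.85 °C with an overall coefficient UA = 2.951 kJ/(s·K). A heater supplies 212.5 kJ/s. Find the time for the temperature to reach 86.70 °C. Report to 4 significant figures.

Lumped-capacitance energy balance: M c_p dT/dt = UA(T_amb − T) + Q̇.
τ = M c_p/UA = 1111.42 s; T_ss = T_amb + Q̇/UA = 18.85 + 212.5/2.951 = 90.8595 °C.
T(t) = T_ss + (T₀ − T_ss)e^(−t/τ); set T = 86.70:
t = −τ ln[(T − T_ss)/(T₀ − T_ss)] = −1111.42 · ln(0.493445) = 785.045 s.

785.0 s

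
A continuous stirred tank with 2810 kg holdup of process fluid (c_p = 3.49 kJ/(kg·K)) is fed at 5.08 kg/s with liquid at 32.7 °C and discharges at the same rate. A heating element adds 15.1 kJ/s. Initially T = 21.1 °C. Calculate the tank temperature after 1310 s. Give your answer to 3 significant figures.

Heat balance on the well-mixed liquid: M c_p dT/dt = ṁ c_p (T_in − T) + 15.1.
τ = M/ṁ = 553.15 s; T_ss = T_in + Q̇/(ṁ c_p) = 32.7 + 15.1/(5.08·3.49) = 33.552 °C.
Integrating: T(t) = T_ss + (T₀ − T_ss) e^(−t/τ).
T(1310) = 33.552 + (-12.452)·e^(−1310/553.15) = 33.552 + (-12.452)·0.093644 = 32.386 °C.

32.4 °C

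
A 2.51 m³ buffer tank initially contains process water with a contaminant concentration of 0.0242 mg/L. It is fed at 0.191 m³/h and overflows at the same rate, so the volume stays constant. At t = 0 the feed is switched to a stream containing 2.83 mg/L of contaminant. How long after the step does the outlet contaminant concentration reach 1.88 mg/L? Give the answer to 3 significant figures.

Species balance: V dC/dt = Q(C_in − C) ⇒ τ = V/Q = 13.141 h.
C(t) = C_in + (C₀ − C_in) e^(−t/τ). Set C = 1.88 and solve for t:
e^(−t/τ) = (C − C_in)/(C₀ − C_in) = (1.88 − 2.83)/(0.0242 − 2.83) = 0.33858
t = −τ ln(…) = 13.141 × 1.0830 = 14.232 h.

14.2 h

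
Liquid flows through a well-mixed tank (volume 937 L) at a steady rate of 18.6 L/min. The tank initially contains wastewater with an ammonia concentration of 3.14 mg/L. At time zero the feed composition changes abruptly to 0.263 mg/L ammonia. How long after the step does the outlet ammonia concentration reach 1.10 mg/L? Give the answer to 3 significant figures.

62.2 min

Transient balance on the dissolved component: V dC/dt = Q(C_in − C), so τ = V/Q = 50.376 min.
C(t) = C_in + (C₀ − C_in) e^(−t/τ). Set C = 1.10 and solve for t:
e^(−t/τ) = (C − C_in)/(C₀ − C_in) = (1.10 − 0.263)/(3.14 − 0.263) = 0.29093
t = −τ ln(…) = 50.376 × 1.2347 = 62.199 min.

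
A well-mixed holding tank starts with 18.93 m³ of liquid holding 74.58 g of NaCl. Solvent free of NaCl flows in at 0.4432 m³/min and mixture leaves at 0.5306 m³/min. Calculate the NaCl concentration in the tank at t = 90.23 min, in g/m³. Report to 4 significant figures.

0.2563 g/m³

Total volume: dV/dt = Q_in − Q_out = -0.0874000 m³/min, so V(t) = 18.93 − 0.0874000 t and V(90.23) = 11.0439 m³.
Species balance (pure solvent in): dm/dt = −Q_out · m/V(t).
dm/m = −Q_out dt/(V₀ − 0.0874000 t); integrating gives ln(m/m₀) = −(Q_out/(Q_in−Q_out)) ln(V/V₀).
m = m₀ (V₀/V)^(Q_out/(Q_in−Q_out)) = 74.58 × (18.93/11.0439)^(-6.07094) = 2.83042 g.
C = m/V = 2.83042/11.0439 = 0.256288 g/m³.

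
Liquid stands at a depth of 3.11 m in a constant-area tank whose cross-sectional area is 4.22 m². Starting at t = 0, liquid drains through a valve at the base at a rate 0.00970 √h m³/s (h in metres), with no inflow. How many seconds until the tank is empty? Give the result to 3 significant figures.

1530 s

A dh/dt = −Q_out = −0.00970 √h.
Separate and integrate: 2(√h − √h₀) = −(0.00970/A) t.
Tank is empty when √h = 0: t_empty = 2A√h₀/0.00970.
t_empty = 2·4.22·√3.11/0.00970 = 8.4400·1.7635/0.00970 = 1534.4 s.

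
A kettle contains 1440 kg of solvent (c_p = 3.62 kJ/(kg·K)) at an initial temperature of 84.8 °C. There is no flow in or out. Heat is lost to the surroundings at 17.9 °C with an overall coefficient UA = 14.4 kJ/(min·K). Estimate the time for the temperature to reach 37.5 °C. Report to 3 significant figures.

Unsteady energy balance on the tank contents: M c_p dT/dt = −UA(T − T_amb).
τ = M c_p/UA = 362.00 min; T_ss = T_amb = 17.900 °C.
T(t) = T_ss + (T₀ − T_ss)e^(−t/τ); set T = 37.5:
t = −τ ln[(T − T_ss)/(T₀ − T_ss)] = −362.00 · ln(0.29297) = 444.42 min.

444 min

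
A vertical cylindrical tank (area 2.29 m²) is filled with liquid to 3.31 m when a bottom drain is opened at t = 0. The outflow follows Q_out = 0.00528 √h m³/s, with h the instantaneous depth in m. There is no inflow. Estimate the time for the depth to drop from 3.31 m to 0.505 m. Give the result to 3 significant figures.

962 s

A dh/dt = −Q_out = −0.00528 √h.
∫ h^(−1/2) dh = −(0.00528/A) ∫ dt, giving 2√h = 2√h₀ − (0.00528/A) t.
t = 2A(√h₀ − √h)/0.00528 = 2·2.29·(√3.31 − √0.505)/0.00528
  = 4.5800 × (1.8193 − 0.71063) / 0.00528 = 961.72 s.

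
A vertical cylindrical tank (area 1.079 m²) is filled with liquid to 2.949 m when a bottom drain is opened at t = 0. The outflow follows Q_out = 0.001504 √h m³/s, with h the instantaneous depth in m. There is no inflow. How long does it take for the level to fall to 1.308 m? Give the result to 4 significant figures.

823.0 s

With no inflow, A dh/dt = −0.001504 √h.
This is separable: 2 d(√h)/dt = −0.001504/A, so √h = √h₀ − (0.001504/(2A)) t.
t = 2A(√h₀ − √h)/0.001504 = 2·1.079·(√2.949 − √1.308)/0.001504
  = 2.15800 × (1.71727 − 1.14368) / 0.001504 = 823.006 s.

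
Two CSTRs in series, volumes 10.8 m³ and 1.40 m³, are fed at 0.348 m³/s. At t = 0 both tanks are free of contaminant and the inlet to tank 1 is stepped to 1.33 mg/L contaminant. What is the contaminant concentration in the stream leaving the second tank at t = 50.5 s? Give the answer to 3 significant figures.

1.03 mg/L

Each tank obeys Vᵢ dCᵢ/dt = Q(Cᵢ₋₁ − Cᵢ), so τᵢ = Vᵢ/Q.
τ₁ = 10.8/0.348 = 31.034 s; τ₂ = 1.40/0.348 = 4.0230 s.
Solving the cascade with C₁(0)=C₂(0)=0 gives C₂(t) = C_in[1 − (τ₁ e^(−t/τ₁) − τ₂ e^(−t/τ₂))/(τ₁ − τ₂)].
At t = 50.5: e^(−t/τ₁) = 0.19647, e^(−t/τ₂) = 3.5348e-06.
C₂ = 1.33·[1 − (31.034·0.19647 − 4.0230·3.5348e-06)/(27.011)] = 1.33·0.77426 = 1.0298 mg/L.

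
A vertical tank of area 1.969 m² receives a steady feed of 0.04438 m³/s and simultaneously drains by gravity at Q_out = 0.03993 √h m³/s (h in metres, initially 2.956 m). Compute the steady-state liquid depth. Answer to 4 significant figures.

1.235 m

A dh/dt = Q_in − 0.03993 √h. Steady state requires inflow = outflow:
Q_in = 0.03993 √h_ss ⇒ √h_ss = 0.04438/0.03993 = 1.11145.
h_ss = 1.11145² = 1.23531 m. (Since h₀ = 2.956 m > h_ss, the level will fall toward this value.)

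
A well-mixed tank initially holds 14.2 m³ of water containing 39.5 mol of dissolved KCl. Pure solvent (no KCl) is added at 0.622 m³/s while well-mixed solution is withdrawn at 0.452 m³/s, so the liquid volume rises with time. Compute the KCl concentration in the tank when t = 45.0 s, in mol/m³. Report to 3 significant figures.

0.575 mol/m³

Let m(t) be the amount of KCl. Volume: V(t) = V₀ + (Q_in − Q_out) t = 14.2 + 0.17000 t; V(45.0) = 21.850 m³.
No KCl enters, so dm/dt = −Q_out · (m/V).
Separate: dm/m = −Q_out dt/V(t) ⇒ ln(m/m₀) = −(Q_out/(Q_in−Q_out)) ln(V/V₀).
m = m₀ (V₀/V)^(Q_out/(Q_in−Q_out)) = 39.5 × (14.2/21.850)^(2.6588) = 12.559 mol.
C = m/V = 12.559/21.850 = 0.57479 mol/m³.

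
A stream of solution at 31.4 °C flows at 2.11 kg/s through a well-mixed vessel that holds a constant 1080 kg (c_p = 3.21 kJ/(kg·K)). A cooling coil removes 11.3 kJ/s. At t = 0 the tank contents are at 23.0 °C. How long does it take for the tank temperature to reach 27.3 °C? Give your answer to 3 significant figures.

521 s

M c_p dT/dt = ṁ c_p (T_in − T) − Q̇.
τ = M/ṁ = 511.85 s; T_ss = T_in − Q̇/(ṁ c_p) = 29.732 °C.
T(t) = T_ss + (T₀ − T_ss) e^(−t/τ). Set T = 27.3:
e^(−t/τ) = (27.3 − 29.732)/(23.0 − 29.732) = 0.36123
t = −511.85 · ln(0.36123) = 521.19 s.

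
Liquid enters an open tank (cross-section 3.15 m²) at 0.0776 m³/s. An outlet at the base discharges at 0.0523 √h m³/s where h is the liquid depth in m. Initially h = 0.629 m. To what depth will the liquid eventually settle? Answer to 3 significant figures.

2.20 m

Level balance: A dh/dt = 0.0776 − 0.0523 √h. Setting dh/dt = 0:
Q_in = 0.0523 √h_ss ⇒ √h_ss = 0.0776/0.0523 = 1.4837.
h_ss = 1.4837² = 2.2015 m. (Since h₀ = 0.629 m < h_ss, the level will rise toward this value.)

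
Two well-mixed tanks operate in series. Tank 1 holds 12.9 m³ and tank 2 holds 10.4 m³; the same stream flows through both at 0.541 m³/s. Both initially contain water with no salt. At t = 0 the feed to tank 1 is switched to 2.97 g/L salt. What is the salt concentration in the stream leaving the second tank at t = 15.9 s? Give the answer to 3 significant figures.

0.506 g/L

Species balance on tank i: dCᵢ/dt = (Cᵢ₋₁ − Cᵢ)/τᵢ with τᵢ = Vᵢ/Q.
τ₁ = 12.9/0.541 = 23.845 s; τ₂ = 10.4/0.541 = 19.224 s.
Solving the cascade with C₁(0)=C₂(0)=0 gives C₂(t) = C_in[1 − (τ₁ e^(−t/τ₁) − τ₂ e^(−t/τ₂))/(τ₁ − τ₂)].
At t = 15.9: e^(−t/τ₁) = 0.51334, e^(−t/τ₂) = 0.43731.
C₂ = 2.97·[1 − (23.845·0.51334 − 19.224·0.43731)/(4.6211)] = 2.97·0.17038 = 0.50603 g/L.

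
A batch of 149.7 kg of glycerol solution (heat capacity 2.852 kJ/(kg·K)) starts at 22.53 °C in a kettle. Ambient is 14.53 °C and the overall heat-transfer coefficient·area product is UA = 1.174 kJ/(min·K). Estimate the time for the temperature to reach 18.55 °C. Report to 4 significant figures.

250.3 min

First-law balance (no shaft work): M c_p dT/dt = −UA(T − T_amb).
τ = M c_p/UA = 363.666 min; T_ss = T_amb = 14.5300 °C.
T(t) = T_ss + (T₀ − T_ss)e^(−t/τ); set T = 18.55:
t = −τ ln[(T − T_ss)/(T₀ − T_ss)] = −363.666 · ln(0.502500) = 250.261 min.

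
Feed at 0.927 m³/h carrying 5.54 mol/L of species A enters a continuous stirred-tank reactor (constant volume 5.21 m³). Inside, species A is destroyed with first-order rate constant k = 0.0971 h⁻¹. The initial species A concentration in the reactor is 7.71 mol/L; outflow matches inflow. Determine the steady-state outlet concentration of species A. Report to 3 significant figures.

Accumulation = in − out − consumed: V dC/dt = Q C_in − Q C − k V C.
Steady state (dC/dt = 0): C_ss = Q C_in/(Q + kV) = C_in/(1 + kV/Q).
C_ss = 0.927·5.54/(0.927 + 0.0971·5.21) = 5.1356/1.4329 = 3.5841 mol/L.

3.58 mol/L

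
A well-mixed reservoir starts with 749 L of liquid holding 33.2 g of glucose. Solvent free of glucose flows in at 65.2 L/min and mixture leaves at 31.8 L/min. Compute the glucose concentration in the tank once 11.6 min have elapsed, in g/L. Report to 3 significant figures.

0.0196 g/L

Total volume: dV/dt = Q_in − Q_out = 33.400 L/min, so V(t) = 749 + 33.400 t and V(11.6) = 1136.4 L.
Species balance (pure solvent in): dm/dt = −Q_out · m/V(t).
Separate: dm/m = −Q_out dt/V(t) ⇒ ln(m/m₀) = −(Q_out/(Q_in−Q_out)) ln(V/V₀).
m = m₀ (V₀/V)^(Q_out/(Q_in−Q_out)) = 33.2 × (749/1136.4)^(0.95210) = 22.323 g.
C = m/V = 22.323/1136.4 = 0.019643 g/L.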